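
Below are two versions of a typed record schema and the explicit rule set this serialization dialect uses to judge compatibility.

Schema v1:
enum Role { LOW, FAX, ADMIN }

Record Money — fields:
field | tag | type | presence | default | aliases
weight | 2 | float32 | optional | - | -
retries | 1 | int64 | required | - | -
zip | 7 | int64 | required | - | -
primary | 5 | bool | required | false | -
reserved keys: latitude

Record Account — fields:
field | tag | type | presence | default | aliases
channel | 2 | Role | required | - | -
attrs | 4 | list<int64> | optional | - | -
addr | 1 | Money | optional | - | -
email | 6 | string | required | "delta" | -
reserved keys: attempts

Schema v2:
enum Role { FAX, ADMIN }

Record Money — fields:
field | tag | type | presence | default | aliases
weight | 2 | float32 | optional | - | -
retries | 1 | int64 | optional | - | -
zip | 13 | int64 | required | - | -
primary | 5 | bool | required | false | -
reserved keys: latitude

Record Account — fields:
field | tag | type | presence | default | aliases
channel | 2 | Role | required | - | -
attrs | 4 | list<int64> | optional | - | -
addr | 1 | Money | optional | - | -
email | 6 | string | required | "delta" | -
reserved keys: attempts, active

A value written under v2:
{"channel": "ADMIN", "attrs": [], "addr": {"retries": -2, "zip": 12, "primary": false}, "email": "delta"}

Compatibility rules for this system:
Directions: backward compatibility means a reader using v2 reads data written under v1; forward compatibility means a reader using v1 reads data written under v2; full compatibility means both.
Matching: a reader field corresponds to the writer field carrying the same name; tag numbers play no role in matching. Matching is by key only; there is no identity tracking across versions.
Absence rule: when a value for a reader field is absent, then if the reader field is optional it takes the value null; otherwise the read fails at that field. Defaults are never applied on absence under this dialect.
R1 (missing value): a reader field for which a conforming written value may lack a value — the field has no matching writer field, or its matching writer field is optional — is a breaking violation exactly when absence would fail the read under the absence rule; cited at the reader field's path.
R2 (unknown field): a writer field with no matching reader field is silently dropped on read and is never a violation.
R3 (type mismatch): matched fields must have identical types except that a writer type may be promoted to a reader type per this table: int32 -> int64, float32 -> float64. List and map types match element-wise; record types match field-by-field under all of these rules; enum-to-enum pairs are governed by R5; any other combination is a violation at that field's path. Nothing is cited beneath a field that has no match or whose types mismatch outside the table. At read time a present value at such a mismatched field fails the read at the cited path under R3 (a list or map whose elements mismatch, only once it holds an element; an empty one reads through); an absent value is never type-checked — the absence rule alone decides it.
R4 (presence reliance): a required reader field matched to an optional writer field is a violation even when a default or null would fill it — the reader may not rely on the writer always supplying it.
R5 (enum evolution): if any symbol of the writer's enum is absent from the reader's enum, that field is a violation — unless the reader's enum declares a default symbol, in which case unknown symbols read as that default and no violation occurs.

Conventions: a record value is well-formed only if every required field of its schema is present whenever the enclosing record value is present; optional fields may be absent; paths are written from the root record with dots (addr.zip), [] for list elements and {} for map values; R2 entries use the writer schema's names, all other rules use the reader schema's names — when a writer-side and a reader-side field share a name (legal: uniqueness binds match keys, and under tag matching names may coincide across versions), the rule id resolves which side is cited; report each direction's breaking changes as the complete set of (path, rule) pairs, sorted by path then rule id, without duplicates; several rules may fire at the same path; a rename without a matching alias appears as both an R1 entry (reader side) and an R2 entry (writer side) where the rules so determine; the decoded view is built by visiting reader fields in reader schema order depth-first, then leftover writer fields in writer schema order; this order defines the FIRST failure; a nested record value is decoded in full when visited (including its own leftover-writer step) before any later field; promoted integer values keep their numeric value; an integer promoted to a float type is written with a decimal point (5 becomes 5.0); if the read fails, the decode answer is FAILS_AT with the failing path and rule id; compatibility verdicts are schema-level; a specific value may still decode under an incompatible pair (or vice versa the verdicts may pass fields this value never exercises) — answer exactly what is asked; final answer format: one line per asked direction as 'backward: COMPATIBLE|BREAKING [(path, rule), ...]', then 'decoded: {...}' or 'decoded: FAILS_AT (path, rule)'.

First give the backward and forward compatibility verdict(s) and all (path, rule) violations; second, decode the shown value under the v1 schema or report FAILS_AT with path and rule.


arrows below run writer -> reader for Account
checking backward for Account: reader v2 against writer v1:
  channel: paired with writer channel (Role -> Role; writer required)
  attrs: paired with writer attrs (list<int64> -> list<int64>; writer optional)
  addr: paired with writer addr (Money -> Money; writer optional)
  email: paired with writer email (string -> string; writer required)
  addr.weight: paired with writer addr.weight (float32 -> float32; writer optional)
  addr.retries: paired with writer addr.retries (int64 -> int64; writer required)
  addr.zip: paired with writer addr.zip (int64 -> int64; writer required)
  addr.primary: paired with writer addr.primary (bool -> bool; writer required)
  R5 fires at channel
  => backward verdict for Account: BREAKING, 1 violation(s)
checking forward for Account: reader v1 against writer v2:
  channel: paired with writer channel (Role -> Role; writer required)
  attrs: paired with writer attrs (list<int64> -> list<int64>; writer optional)
  addr: paired with writer addr (Money -> Money; writer optional)
  email: paired with writer email (string -> string; writer required)
  addr.weight: paired with writer addr.weight (float32 -> float32; writer optional)
  addr.retries: paired with writer addr.retries (int64 -> int64; writer optional)
  addr.zip: paired with writer addr.zip (int64 -> int64; writer required)
  addr.primary: paired with writer addr.primary (bool -> bool; writer required)
  R1 fires at addr.retries
  R4 fires at addr.retries
  => forward verdict for Account: BREAKING, 2 violation(s)
decode walk for Account under reader schema v1:
  channel := "ADMIN"
  attrs := []
  addr.weight := null (absent, optional -> null)
  addr.retries := -2
  addr.zip := 12
  addr.primary := false
  email := "delta"
  => decoded: {"channel": "ADMIN", "attrs": [], "addr": {"weight": null, "retries": -2, "zip": 12, "primary": false}, "email": "delta"}

backward: BREAKING [(channel, R5)]; forward: BREAKING [(addr.retries, R1), (addr.retries, R4)]; decoded: {"channel": "ADMIN", "attrs": [], "addr": {"weight": null, "retries": -2, "zip": 12, "primary": false}, "email": "delta"}


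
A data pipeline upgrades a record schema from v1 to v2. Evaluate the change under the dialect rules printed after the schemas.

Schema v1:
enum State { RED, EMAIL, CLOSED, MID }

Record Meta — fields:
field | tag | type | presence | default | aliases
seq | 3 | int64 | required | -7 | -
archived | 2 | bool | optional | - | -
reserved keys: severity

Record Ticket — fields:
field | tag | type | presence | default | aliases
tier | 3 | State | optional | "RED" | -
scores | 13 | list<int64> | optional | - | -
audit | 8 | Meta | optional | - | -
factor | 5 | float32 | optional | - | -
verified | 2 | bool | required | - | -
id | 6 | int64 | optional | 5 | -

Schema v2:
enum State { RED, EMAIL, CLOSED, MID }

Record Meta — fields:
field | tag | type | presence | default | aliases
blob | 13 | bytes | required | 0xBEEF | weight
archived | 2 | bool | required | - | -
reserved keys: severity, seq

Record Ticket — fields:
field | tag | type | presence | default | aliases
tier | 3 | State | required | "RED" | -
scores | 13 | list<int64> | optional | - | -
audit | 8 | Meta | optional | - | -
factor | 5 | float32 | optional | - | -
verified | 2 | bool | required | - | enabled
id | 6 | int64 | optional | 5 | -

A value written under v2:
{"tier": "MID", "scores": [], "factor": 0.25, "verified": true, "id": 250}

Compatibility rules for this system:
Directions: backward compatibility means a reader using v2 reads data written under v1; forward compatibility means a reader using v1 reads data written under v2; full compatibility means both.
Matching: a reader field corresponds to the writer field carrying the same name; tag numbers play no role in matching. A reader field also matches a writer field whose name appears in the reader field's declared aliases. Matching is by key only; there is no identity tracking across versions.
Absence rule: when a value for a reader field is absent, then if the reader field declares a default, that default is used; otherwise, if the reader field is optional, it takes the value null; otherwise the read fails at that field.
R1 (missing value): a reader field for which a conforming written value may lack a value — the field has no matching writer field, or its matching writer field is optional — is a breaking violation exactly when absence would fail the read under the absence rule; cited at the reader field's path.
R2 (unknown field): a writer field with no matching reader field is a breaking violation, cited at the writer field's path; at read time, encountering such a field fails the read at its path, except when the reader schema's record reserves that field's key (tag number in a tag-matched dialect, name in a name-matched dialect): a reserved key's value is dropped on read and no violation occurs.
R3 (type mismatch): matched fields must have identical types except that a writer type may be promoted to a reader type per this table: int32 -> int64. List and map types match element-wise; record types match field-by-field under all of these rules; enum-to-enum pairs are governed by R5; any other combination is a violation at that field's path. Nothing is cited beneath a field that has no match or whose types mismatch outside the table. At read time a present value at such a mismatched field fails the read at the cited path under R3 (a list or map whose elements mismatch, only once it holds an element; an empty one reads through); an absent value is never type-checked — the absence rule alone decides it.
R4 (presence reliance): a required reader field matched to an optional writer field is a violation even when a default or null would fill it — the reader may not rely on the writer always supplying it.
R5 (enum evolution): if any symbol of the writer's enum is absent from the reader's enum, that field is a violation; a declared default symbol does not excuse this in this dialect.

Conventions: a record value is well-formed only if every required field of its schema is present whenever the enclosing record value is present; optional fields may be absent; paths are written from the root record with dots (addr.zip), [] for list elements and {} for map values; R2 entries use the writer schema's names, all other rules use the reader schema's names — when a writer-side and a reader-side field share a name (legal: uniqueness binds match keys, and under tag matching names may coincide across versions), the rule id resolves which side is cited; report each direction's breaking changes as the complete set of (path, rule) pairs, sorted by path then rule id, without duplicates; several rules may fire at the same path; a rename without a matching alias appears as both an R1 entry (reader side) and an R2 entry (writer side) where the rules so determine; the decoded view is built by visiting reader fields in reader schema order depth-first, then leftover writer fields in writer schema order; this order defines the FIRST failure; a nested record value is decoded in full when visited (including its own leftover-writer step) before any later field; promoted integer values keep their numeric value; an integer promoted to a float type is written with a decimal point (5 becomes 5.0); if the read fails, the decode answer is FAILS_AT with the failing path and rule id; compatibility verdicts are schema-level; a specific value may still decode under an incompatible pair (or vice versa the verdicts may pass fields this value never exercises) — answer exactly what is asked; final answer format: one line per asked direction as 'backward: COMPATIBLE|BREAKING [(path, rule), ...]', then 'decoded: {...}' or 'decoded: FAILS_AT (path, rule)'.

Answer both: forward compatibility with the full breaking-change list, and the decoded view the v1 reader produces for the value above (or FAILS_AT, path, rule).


forward: BREAKING [(audit.blob, R2)]; decoded: {"tier": "MID", "scores": [], "audit": null, "factor": 0.25, "verified": true, "id": 250}

the writer's type comes first in each Ticket pair
checking forward for Ticket: reader v1 against writer v2:
  tier: paired with writer tier (State -> State; writer required)
  scores: paired with writer scores (list<int64> -> list<int64>; writer optional)
  audit: paired with writer audit (Meta -> Meta; writer optional)
  factor: paired with writer factor (float32 -> float32; writer optional)
  verified: paired with writer verified (bool -> bool; writer required)
  id: paired with writer id (int64 -> int64; writer optional)
  audit.seq: no writer match
  audit.archived: paired with writer audit.archived (bool -> bool; writer required)
  writer audit.blob: unknown to reader
  R2 fires at audit.blob
  => forward: BREAKING (1)
decode walk for Ticket under reader schema v1:
  tier := "MID"
  scores := []
  audit := null (not supplied -> null)
  factor := 0.25
  verified := true
  id := 250
  => decoded: {"tier": "MID", "scores": [], "audit": null, "factor": 0.25, "verified": true, "id": 250}
diffs on Ticket not affecting the asked answer:
  removed field seq from record Meta (its key "seq" joins the reserved list) -> no rule fires on it in Ticket's dialect; the asked verdict holds
  field tier in record Ticket: optional changed to required -> matters only for Ticket's backward compatibility — outside the asked direction
  field archived in record Meta: optional changed to required -> matters only for Ticket's backward compatibility — outside the asked direction


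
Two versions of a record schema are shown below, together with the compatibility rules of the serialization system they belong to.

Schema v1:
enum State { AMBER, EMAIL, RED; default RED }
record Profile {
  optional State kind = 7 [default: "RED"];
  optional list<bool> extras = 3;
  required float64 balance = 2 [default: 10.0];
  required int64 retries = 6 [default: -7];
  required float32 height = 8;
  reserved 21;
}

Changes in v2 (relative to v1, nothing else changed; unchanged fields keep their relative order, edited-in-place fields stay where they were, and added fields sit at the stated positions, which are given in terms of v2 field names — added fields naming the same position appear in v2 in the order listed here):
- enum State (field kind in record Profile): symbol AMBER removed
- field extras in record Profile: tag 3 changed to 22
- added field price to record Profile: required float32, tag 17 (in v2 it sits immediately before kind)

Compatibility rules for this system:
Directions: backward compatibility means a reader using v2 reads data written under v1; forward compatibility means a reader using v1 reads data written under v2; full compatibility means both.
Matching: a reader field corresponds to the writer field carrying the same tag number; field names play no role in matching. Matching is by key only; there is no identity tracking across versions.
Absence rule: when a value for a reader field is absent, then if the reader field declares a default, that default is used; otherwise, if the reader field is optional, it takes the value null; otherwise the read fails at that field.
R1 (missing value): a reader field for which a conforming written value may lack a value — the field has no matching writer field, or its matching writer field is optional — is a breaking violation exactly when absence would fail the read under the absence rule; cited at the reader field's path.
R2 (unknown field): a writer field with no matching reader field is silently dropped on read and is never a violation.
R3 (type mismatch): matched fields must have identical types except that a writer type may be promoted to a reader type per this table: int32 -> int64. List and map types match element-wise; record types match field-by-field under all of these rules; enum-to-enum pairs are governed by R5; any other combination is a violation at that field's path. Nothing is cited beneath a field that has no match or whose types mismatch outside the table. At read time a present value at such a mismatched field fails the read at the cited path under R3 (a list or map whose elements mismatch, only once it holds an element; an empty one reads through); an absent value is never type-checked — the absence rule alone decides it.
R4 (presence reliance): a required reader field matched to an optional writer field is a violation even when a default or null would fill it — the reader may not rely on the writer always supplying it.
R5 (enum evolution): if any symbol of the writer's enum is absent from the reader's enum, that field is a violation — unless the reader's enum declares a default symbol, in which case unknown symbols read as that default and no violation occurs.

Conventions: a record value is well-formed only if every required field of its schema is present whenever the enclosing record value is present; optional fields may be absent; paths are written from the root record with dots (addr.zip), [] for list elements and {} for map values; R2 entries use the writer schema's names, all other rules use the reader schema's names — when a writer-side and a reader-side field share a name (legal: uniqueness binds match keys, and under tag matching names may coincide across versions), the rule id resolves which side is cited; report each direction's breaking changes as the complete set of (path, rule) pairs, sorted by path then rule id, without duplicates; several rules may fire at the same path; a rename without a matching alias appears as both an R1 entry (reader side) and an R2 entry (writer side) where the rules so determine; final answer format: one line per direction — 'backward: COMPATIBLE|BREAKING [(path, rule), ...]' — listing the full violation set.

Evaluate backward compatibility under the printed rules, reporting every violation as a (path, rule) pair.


in Profile below, arrows point writer -> reader
backward for Profile (reader v2, writer v1):
  price: no writer-side match
  kind: State -> State, writer optional; from kind
  extras: no writer-side match
  balance: float64 -> float64, writer required; from balance
  retries: int64 -> int64, writer required; from retries
  height: float32 -> float32, writer required; from height
  extras (writer side), unknown to reader
  breaking: (price, R1)
  backward on Profile therefore BREAKING (1)
diffs on Profile not affecting the asked answer:
  enum State (field kind in record Profile): symbol AMBER removed -> inert for the asked Profile verdict: nothing fires
  field extras in record Profile: tag 3 changed to 22 -> inert for the asked Profile verdict: nothing fires

backward: BREAKING [(price, R1)]


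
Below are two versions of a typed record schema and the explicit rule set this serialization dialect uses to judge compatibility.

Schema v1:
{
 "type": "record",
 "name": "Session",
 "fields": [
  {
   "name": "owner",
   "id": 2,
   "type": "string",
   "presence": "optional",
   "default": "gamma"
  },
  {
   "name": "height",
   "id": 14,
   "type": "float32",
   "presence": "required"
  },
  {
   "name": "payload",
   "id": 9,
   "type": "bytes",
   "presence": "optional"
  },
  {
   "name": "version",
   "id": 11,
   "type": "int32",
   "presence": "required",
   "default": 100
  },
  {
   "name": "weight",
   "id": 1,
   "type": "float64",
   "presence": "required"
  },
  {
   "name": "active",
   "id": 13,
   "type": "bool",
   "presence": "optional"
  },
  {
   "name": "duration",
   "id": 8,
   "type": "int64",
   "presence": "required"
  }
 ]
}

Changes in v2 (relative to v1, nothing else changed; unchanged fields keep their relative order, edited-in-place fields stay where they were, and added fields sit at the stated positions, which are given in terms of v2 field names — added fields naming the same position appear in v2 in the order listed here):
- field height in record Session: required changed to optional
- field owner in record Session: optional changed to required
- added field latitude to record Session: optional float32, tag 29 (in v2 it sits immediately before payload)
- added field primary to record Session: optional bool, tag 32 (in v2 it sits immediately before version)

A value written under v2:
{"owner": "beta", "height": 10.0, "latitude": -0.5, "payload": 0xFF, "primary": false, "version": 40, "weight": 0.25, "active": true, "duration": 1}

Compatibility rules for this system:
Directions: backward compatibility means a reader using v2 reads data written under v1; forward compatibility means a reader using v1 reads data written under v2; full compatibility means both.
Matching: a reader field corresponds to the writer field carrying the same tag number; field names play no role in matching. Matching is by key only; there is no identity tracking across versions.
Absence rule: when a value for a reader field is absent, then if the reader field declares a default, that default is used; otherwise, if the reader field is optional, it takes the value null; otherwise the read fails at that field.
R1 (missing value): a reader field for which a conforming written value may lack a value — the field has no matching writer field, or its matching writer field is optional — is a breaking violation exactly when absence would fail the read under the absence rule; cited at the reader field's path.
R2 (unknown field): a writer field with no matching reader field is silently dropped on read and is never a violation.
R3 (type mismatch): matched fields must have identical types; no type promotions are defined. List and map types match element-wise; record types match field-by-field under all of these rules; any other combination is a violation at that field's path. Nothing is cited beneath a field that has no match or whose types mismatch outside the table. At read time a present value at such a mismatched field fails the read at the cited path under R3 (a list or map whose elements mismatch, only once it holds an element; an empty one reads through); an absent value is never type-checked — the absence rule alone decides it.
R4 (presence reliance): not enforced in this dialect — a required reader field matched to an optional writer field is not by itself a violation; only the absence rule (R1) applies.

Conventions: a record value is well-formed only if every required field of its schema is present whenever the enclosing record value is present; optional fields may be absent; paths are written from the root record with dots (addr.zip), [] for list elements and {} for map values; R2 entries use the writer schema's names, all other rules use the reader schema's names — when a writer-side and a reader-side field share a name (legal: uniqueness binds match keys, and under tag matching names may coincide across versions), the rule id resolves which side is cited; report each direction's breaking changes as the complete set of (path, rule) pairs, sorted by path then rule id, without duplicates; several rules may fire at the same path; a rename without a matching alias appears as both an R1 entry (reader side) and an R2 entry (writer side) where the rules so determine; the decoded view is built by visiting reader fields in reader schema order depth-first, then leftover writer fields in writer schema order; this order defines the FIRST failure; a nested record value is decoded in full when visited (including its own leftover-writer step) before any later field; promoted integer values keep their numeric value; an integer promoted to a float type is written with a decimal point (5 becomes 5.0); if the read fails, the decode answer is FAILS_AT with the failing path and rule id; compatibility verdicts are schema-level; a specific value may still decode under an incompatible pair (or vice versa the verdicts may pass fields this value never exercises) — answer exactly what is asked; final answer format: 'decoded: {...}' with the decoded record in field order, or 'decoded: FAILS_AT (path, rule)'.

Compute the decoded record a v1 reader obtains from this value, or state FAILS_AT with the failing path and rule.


decoded: {"owner": "beta", "height": 10.0, "payload": 0xFF, "version": 40, "weight": 0.25, "active": true, "duration": 1}

in Session below, arrows point writer -> reader
migrating the Session value to v1:
  owner := "beta"
  height := 10.0
  payload := 0xFF
  version := 40
  weight := 0.25
  active := true
  duration := 1
  writer latitude: no reader field; dropped
  writer primary: no reader field; dropped
  => decoded: {"owner": "beta", "height": 10.0, "payload": 0xFF, "version": 40, "weight": 0.25, "active": true, "duration": 1}
diffs on Session not affecting the asked answer:
  field height in record Session: required changed to optional -> schema-level compatibility only; this Session value's decode is unchanged
  field owner in record Session: optional changed to required -> no rule fires on it and the decoded Session view is identical with or without it
  added field primary to record Session: optional bool, tag 32 (in v2 it sits immediately before version) -> no rule fires on it and the decoded Session view is identical with or without it
  added field latitude to record Session: optional float32, tag 29 (in v2 it sits immediately before payload) -> no rule fires on it and the decoded Session view is identical with or without it


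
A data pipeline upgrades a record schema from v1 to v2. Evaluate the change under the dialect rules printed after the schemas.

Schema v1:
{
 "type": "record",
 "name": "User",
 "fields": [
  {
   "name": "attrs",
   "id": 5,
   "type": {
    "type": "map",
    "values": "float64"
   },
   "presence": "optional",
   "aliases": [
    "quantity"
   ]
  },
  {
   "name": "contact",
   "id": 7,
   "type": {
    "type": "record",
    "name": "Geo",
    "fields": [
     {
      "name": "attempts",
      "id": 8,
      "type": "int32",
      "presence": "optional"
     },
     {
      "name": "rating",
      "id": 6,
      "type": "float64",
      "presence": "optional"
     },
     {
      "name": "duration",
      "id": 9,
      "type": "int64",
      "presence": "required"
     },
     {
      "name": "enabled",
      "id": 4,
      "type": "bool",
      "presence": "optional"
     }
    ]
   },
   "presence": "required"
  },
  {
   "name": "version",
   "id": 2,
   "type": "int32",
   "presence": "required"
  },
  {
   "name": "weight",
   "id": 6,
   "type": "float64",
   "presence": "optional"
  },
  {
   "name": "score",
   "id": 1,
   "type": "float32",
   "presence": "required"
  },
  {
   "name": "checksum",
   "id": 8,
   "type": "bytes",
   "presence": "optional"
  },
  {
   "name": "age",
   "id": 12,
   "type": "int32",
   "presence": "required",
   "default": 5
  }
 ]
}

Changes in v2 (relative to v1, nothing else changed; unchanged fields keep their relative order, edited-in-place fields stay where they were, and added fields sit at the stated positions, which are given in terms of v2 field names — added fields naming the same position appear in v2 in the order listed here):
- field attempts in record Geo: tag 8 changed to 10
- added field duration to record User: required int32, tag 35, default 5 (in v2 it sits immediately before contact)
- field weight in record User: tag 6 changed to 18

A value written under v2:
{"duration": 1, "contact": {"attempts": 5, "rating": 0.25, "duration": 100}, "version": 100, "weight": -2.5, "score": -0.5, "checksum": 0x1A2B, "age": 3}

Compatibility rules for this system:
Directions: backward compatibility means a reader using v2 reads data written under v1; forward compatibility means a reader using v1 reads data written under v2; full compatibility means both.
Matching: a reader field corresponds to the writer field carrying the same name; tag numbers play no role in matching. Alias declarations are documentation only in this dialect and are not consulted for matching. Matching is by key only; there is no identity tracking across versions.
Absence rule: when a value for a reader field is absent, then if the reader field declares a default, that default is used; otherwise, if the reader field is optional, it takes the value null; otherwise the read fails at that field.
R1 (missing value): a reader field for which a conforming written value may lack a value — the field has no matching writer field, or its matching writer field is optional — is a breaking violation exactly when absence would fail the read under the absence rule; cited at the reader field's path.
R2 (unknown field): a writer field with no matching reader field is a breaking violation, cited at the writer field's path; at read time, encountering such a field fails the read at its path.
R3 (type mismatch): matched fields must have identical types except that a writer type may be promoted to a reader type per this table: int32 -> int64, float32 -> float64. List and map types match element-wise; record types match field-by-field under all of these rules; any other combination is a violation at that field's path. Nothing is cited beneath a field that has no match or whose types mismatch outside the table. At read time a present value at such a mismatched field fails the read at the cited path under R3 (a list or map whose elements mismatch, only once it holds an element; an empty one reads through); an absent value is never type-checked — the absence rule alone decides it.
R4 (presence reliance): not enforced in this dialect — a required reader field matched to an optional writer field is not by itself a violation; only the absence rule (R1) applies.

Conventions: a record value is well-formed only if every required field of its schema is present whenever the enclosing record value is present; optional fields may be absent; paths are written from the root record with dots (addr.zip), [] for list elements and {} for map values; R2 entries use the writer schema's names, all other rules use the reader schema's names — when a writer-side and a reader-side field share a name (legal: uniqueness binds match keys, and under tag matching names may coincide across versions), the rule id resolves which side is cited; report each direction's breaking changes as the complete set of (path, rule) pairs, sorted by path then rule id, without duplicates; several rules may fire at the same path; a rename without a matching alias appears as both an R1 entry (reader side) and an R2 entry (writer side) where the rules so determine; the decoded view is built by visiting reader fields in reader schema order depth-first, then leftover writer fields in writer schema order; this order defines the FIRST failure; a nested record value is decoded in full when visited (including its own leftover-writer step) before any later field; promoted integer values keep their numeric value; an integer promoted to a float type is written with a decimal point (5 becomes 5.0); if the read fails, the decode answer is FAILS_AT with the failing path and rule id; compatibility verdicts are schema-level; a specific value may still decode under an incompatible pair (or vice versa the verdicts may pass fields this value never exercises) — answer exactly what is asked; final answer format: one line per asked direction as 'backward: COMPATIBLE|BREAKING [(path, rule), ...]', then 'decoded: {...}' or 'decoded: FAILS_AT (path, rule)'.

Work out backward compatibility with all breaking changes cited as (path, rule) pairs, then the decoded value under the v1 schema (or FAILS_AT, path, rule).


the writer's type comes first in each User pair
backward analysis of User with v2 as reader and v1 as writer:
  attrs: paired with writer attrs (map<string, float64> -> map<string, float64>; writer optional)
  no writer field matches reader duration
  contact: paired with writer contact (Geo -> Geo; writer required)
  version: paired with writer version (int32 -> int32; writer required)
  weight: paired with writer weight (float64 -> float64; writer optional)
  score: paired with writer score (float32 -> float32; writer required)
  checksum: paired with writer checksum (bytes -> bytes; writer optional)
  age: paired with writer age (int32 -> int32; writer required)
  contact.attempts: paired with writer contact.attempts (int32 -> int32; writer optional)
  contact.rating: paired with writer contact.rating (float64 -> float64; writer optional)
  contact.duration: paired with writer contact.duration (int64 -> int64; writer required)
  contact.enabled: paired with writer contact.enabled (bool -> bool; writer optional)
  => no violations; backward on User: COMPATIBLE
migrating the User value to v1:
  attrs := null (absent, optional -> null)
  contact.attempts := 5
  contact.rating := 0.25
  contact.duration := 100
  contact.enabled := null (absent, optional -> null)
  version := 100
  weight := -2.5
  score := -0.5
  checksum := 0x1A2B
  age := 3
  read fails at duration under R2 (unknown field)
  => FAILS_AT (duration, R2)
diffs on User not affecting the asked answer:
  field attempts in record Geo: tag 8 changed to 10 -> inert for the asked User verdict: nothing fires
  field weight in record User: tag 6 changed to 18 -> inert for the asked User verdict: nothing fires

backward: COMPATIBLE []; decoded: FAILS_AT (duration, R2)


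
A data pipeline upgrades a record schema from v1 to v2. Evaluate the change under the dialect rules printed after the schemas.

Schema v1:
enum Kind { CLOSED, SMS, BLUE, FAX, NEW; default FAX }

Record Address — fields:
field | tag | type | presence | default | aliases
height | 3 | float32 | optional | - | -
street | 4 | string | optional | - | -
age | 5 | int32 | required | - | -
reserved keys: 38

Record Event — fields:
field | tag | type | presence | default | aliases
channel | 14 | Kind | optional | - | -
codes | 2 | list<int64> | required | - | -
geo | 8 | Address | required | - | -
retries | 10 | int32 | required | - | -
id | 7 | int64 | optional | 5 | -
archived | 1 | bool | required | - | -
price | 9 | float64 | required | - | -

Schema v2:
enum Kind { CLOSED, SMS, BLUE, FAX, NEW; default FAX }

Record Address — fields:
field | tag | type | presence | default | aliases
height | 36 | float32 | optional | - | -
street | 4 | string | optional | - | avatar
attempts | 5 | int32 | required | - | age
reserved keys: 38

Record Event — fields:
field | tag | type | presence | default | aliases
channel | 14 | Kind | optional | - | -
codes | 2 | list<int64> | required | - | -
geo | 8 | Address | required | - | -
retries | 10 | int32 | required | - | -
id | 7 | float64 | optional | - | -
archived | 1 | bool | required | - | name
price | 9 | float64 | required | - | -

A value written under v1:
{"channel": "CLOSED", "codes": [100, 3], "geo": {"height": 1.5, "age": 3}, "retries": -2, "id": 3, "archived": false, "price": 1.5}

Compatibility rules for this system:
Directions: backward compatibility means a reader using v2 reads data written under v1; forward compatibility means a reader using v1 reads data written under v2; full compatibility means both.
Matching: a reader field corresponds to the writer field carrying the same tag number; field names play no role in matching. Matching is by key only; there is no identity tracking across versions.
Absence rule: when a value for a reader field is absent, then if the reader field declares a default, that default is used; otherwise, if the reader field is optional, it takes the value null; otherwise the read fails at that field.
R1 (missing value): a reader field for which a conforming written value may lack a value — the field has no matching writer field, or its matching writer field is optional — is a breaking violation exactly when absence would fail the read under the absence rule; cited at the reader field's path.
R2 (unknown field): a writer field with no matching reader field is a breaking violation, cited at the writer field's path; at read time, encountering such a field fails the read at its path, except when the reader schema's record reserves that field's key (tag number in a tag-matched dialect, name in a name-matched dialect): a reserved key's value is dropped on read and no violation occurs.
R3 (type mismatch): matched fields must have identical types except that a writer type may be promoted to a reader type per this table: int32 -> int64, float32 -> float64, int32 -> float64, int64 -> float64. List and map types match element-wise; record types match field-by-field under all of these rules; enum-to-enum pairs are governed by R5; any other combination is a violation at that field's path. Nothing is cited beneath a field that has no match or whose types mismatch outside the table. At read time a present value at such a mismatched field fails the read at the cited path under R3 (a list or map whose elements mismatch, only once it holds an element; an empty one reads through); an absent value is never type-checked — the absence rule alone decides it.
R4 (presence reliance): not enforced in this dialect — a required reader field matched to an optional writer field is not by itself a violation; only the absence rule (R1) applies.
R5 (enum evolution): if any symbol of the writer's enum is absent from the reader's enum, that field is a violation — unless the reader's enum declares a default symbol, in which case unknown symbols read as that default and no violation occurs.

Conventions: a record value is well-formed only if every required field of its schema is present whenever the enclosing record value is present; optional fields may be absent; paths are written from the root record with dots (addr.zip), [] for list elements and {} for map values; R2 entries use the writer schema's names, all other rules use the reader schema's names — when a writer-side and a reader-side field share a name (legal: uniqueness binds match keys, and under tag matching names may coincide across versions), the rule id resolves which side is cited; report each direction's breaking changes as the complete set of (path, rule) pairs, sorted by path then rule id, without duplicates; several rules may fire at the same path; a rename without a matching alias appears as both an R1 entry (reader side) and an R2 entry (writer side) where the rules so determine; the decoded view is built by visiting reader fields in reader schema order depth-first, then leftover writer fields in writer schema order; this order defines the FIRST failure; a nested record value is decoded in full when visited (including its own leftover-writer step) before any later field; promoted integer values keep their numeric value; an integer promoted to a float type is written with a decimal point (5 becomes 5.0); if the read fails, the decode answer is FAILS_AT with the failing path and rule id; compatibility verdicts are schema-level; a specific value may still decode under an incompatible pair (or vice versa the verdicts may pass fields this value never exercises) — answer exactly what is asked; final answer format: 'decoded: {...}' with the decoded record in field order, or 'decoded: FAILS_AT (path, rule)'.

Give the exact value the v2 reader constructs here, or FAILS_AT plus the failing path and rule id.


each type pair in Event: writer, then reader
decode walk for Event under reader schema v2:
  channel := "CLOSED"
  codes := [100, 3]
  geo.height := null (absent, optional -> null)
  geo.street := null (absent, optional -> null)
  geo.attempts := 3 (from writer age)
  read fails at geo.height under R2 (unknown field)
  => FAILS_AT (geo.height, R2)
diffs on Event not affecting the asked answer:
  field id in record Event: type int64 changed to float64 (its default is dropped) -> matters for Event compatibility verdicts, not for this value's decode
  renamed field age to attempts in record Address (alias age declared on the renamed field) -> no rule fires on it and the decoded Event view is identical with or without it

decoded: FAILS_AT (geo.height, R2)
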